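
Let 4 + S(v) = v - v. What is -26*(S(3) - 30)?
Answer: 884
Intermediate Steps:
S(v) = -4 (S(v) = -4 + (v - v) = -4 + 0 = -4)
-26*(S(3) - 30) = -26*(-4 - 30) = -26*(-34) = 884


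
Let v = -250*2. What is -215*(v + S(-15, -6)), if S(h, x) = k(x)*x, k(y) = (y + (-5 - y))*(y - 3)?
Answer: 165550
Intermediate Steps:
k(y) = 15 - 5*y (k(y) = -5*(-3 + y) = 15 - 5*y)
v = -500
S(h, x) = x*(15 - 5*x) (S(h, x) = (15 - 5*x)*x = x*(15 - 5*x))
-215*(v + S(-15, -6)) = -215*(-500 + 5*(-6)*(3 - 1*(-6))) = -215*(-500 + 5*(-6)*(3 + 6)) = -215*(-500 + 5*(-6)*9) = -215*(-500 - 270) = -215*(-770) = 165550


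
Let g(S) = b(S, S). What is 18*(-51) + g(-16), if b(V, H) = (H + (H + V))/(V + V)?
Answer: -1833/2 ≈ -916.50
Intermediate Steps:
b(V, H) = (V + 2*H)/(2*V) (b(V, H) = (V + 2*H)/((2*V)) = (V + 2*H)*(1/(2*V)) = (V + 2*H)/(2*V))
g(S) = 3/2 (g(S) = (S + S/2)/S = (3*S/2)/S = 3/2)
18*(-51) + g(-16) = 18*(-51) + 3/2 = -918 + 3/2 = -1833/2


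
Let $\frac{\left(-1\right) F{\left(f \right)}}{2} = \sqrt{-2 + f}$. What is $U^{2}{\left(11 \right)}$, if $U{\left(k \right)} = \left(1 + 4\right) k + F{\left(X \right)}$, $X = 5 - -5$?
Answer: $3057 - 440 \sqrt{2} \approx 2434.7$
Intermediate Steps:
$X = 10$ ($X = 5 + 5 = 10$)
$F{\left(f \right)} = - 2 \sqrt{-2 + f}$
$U{\left(k \right)} = - 4 \sqrt{2} + 5 k$ ($U{\left(k \right)} = \left(1 + 4\right) k - 2 \sqrt{-2 + 10} = 5 k - 2 \sqrt{8} = 5 k - 2 \cdot 2 \sqrt{2} = 5 k - 4 \sqrt{2} = - 4 \sqrt{2} + 5 k$)
$U^{2}{\left(11 \right)} = \left(- 4 \sqrt{2} + 5 \cdot 11\right)^{2} = \left(- 4 \sqrt{2} + 55\right)^{2} = \left(55 - 4 \sqrt{2}\right)^{2}$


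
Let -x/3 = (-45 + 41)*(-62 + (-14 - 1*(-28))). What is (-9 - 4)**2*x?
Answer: -97344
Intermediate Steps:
x = -576 (x = -3*(-45 + 41)*(-62 + (-14 - 1*(-28))) = -(-12)*(-62 + (-14 + 28)) = -(-12)*(-62 + 14) = -(-12)*(-48) = -3*192 = -576)
(-9 - 4)**2*x = (-9 - 4)**2*(-576) = (-13)**2*(-576) = 169*(-576) = -97344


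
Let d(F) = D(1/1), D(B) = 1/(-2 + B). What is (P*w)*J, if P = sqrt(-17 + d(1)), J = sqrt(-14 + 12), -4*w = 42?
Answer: 63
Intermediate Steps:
w = -21/2 (w = -1/4*42 = -21/2 ≈ -10.500)
d(F) = -1 (d(F) = 1/(-2 + 1/1) = 1/(-2 + 1) = 1/(-1) = -1)
J = I*sqrt(2) (J = sqrt(-2) = I*sqrt(2) ≈ 1.4142*I)
P = 3*I*sqrt(2) (P = sqrt(-17 - 1) = sqrt(-18) = 3*I*sqrt(2) ≈ 4.2426*I)
(P*w)*J = ((3*I*sqrt(2))*(-21/2))*(I*sqrt(2)) = (-63*I*sqrt(2)/2)*(I*sqrt(2)) = 63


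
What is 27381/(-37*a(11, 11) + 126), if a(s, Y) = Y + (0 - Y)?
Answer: 9127/42 ≈ 217.31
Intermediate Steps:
a(s, Y) = 0 (a(s, Y) = Y - Y = 0)
27381/(-37*a(11, 11) + 126) = 27381/(-37*0 + 126) = 27381/(0 + 126) = 27381/126 = 27381*(1/126) = 9127/42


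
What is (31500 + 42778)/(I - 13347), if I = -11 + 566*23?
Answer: -37139/170 ≈ -218.46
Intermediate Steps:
I = 13007 (I = -11 + 13018 = 13007)
(31500 + 42778)/(I - 13347) = (31500 + 42778)/(13007 - 13347) = 74278/(-340) = 74278*(-1/340) = -37139/170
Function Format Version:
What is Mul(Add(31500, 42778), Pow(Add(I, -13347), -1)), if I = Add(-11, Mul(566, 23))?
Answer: Rational(-37139, 170) ≈ -218.46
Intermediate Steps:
I = 13007 (I = Add(-11, 13018) = 13007)
Mul(Add(31500, 42778), Pow(Add(I, -13347), -1)) = Mul(Add(31500, 42778), Pow(Add(13007, -13347), -1)) = Mul(74278, Pow(-340, -1)) = Mul(74278, Rational(-1, 340)) = Rational(-37139, 170)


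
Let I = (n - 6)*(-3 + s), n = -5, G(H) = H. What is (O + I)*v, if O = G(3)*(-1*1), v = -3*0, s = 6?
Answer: 0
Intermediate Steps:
v = 0
O = -3 (O = 3*(-1*1) = 3*(-1) = -3)
I = -33 (I = (-5 - 6)*(-3 + 6) = -11*3 = -33)
(O + I)*v = (-3 - 33)*0 = -36*0 = 0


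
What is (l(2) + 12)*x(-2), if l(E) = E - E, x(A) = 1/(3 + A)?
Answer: 12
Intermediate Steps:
l(E) = 0
(l(2) + 12)*x(-2) = (0 + 12)/(3 - 2) = 12/1 = 12*1 = 12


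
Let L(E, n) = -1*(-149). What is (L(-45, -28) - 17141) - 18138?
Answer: -35130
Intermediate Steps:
L(E, n) = 149
(L(-45, -28) - 17141) - 18138 = (149 - 17141) - 18138 = -16992 - 18138 = -35130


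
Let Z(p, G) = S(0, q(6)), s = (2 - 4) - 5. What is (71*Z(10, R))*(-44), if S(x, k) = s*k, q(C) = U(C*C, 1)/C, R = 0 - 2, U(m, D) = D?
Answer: 10934/3 ≈ 3644.7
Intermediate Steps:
s = -7 (s = -2 - 5 = -7)
R = -2
q(C) = 1/C
S(x, k) = -7*k
Z(p, G) = -7/6
(71*Z(10, R))*(-44) = (71*(-7/6))*(-44) = -497/6*(-44) = 10934/3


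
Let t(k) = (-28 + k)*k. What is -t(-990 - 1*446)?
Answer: -2102304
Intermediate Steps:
t(k) = k*(-28 + k)
-t(-990 - 1*446) = -(-990 - 1*446)*(-28 + (-990 - 1*446)) = -(-990 - 446)*(-28 + (-990 - 446)) = -(-1436)*(-28 - 1436) = -(-1436)*(-1464) = -1*2102304 = -2102304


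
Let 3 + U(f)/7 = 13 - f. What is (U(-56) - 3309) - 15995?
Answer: -18842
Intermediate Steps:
U(f) = 70 - 7*f (U(f) = -21 + 7*(13 - f) = -21 + (91 - 7*f) = 70 - 7*f)
(U(-56) - 3309) - 15995 = ((70 - 7*(-56)) - 3309) - 15995 = ((70 + 392) - 3309) - 15995 = (462 - 3309) - 15995 = -2847 - 15995 = -18842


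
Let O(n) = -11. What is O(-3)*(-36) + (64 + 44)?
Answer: 504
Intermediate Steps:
O(-3)*(-36) + (64 + 44) = -11*(-36) + (64 + 44) = 396 + 108 = 504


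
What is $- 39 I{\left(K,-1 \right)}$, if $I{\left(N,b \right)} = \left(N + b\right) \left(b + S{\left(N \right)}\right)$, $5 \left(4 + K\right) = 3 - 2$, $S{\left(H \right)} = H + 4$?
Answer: $- \frac{3744}{25} \approx -149.76$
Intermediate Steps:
$S{\left(H \right)} = 4 + H$
$K = - \frac{19}{5}$ ($K = -4 + \frac{3 - 2}{5} = -4 + \frac{1}{5} \cdot 1 = -4 + \frac{1}{5} = - \frac{19}{5} \approx -3.8$)
$I{\left(N,b \right)} = \left(N + b\right) \left(4 + N + b\right)$ ($I{\left(N,b \right)} = \left(N + b\right) \left(b + \left(4 + N\right)\right) = \left(N + b\right) \left(4 + N + b\right)$)
$- 39 I{\left(K,-1 \right)} = - 39 \left(\left(-1\right)^{2} - - \frac{19}{5} - \frac{19 \left(4 - \frac{19}{5}\right)}{5} - \left(4 - \frac{19}{5}\right)\right) = - 39 \left(1 + \frac{19}{5} - \frac{19}{25} - \frac{1}{5}\right) = \left(-39\right) \frac{96}{25} = - \frac{3744}{25}$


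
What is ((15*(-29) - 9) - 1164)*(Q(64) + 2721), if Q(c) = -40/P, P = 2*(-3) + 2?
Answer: -4391448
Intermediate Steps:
P = -4 (P = -6 + 2 = -4)
Q(c) = 10 (Q(c) = -40/(-4) = -40*(-¼) = 10)
((15*(-29) - 9) - 1164)*(Q(64) + 2721) = ((15*(-29) - 9) - 1164)*(10 + 2721) = ((-435 - 9) - 1164)*2731 = (-444 - 1164)*2731 = -1608*2731 = -4391448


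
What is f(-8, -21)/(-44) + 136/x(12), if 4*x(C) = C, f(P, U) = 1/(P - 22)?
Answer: 19947/440 ≈ 45.334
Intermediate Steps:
f(P, U) = 1/(-22 + P)
x(C) = C/4
f(-8, -21)/(-44) + 136/x(12) = 1/(-22 - 8*(-44)) + 136/(((¼)*12)) = -1/44/(-30) + 136/3 = -1/30*(-1/44) + 136*(⅓) = 1/1320 + 136/3 = 19947/440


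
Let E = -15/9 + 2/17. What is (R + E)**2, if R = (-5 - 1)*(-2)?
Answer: 284089/2601 ≈ 109.22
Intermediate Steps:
R = 12 (R = -6*(-2) = 12)
E = -79/51 (E = -15*1/9 + 2*(1/17) = -5/3 + 2/17 = -79/51 ≈ -1.5490)
(R + E)**2 = (12 - 79/51)**2 = (533/51)**2 = 284089/2601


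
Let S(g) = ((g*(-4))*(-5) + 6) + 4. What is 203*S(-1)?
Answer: -2030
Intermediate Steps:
S(g) = 10 + 20*g (S(g) = (-4*g*(-5) + 6) + 4 = (20*g + 6) + 4 = (6 + 20*g) + 4 = 10 + 20*g)
203*S(-1) = 203*(10 + 20*(-1)) = 203*(10 - 20) = 203*(-10) = -2030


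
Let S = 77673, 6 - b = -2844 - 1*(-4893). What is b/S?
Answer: -681/25891 ≈ -0.026303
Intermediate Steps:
b = -2043 (b = 6 - (-2844 - 1*(-4893)) = 6 - (-2844 + 4893) = 6 - 1*2049 = 6 - 2049 = -2043)
b/S = -2043/77673 = -2043*1/77673 = -681/25891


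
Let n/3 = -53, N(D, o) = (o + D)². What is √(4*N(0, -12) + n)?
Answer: √417 ≈ 20.421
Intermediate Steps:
N(D, o) = (D + o)²
n = -159 (n = 3*(-53) = -159)
√(4*N(0, -12) + n) = √(4*(0 - 12)² - 159) = √(4*(-12)² - 159) = √(4*144 - 159) = √(576 - 159) = √417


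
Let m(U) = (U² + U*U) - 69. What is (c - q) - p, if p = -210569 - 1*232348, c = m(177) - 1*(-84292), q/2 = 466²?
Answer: 155486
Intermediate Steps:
m(U) = -69 + 2*U² (m(U) = (U² + U²) - 69 = 2*U² - 69 = -69 + 2*U²)
q = 434312 (q = 2*466² = 2*217156 = 434312)
c = 146881 (c = (-69 + 2*177²) - 1*(-84292) = (-69 + 2*31329) + 84292 = (-69 + 62658) + 84292 = 62589 + 84292 = 146881)
p = -442917 (p = -210569 - 232348 = -442917)
(c - q) - p = (146881 - 1*434312) - 1*(-442917) = (146881 - 434312) + 442917 = -287431 + 442917 = 155486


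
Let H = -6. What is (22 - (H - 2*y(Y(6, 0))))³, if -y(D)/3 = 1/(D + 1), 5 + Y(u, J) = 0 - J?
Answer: 205379/8 ≈ 25672.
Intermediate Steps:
Y(u, J) = -5 - J (Y(u, J) = -5 + (0 - J) = -5 - J)
y(D) = -3/(1 + D) (y(D) = -3/(D + 1) = -3/(1 + D))
(22 - (H - 2*y(Y(6, 0))))³ = (22 - (-6 - (-6)/(1 + (-5 - 1*0))))³ = (22 - (-6 - (-6)/(1 + (-5 + 0))))³ = (22 - (-6 - (-6)/(1 - 5)))³ = (22 - (-6 - (-6)/(-4)))³ = (22 - (-6 - (-6)*(-1)/4))³ = (22 - (-6 - 2*¾))³ = (22 - (-6 - 3/2))³ = (22 - 1*(-15/2))³ = (22 + 15/2)³ = (59/2)³ = 205379/8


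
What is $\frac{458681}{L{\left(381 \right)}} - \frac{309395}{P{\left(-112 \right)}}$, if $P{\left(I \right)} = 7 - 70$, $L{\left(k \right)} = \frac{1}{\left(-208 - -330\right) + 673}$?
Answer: $\frac{22973347280}{63} \approx 3.6466 \cdot 10^{8}$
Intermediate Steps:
$L{\left(k \right)} = \frac{1}{795}$ ($L{\left(k \right)} = \frac{1}{\left(-208 + 330\right) + 673} = \frac{1}{122 + 673} = \frac{1}{795}$)
$P{\left(I \right)} = -63$ ($P{\left(I \right)} = 7 - 70 = -63$)
$\frac{458681}{L{\left(381 \right)}} - \frac{309395}{P{\left(-112 \right)}} = 458681 \frac{1}{\frac{1}{795}} - \frac{309395}{-63} = 458681 \cdot 795 - - \frac{309395}{63} = 364651395 + \frac{309395}{63} = \frac{22973347280}{63}$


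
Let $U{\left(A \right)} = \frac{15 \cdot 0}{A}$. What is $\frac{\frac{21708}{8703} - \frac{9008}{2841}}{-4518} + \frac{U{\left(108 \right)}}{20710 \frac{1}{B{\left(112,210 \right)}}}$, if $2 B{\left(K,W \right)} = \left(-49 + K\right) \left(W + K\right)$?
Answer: $\frac{929122}{6206030973} \approx 0.00014971$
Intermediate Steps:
$B{\left(K,W \right)} = \frac{\left(-49 + K\right) \left(K + W\right)}{2}$ ($B{\left(K,W \right)} = \frac{\left(-49 + K\right) \left(W + K\right)}{2} = \frac{\left(-49 + K\right) \left(K + W\right)}{2}$)
$U{\left(A \right)} = 0$ ($U{\left(A \right)} = \frac{0}{A} = 0$)
$\frac{\frac{21708}{8703} - \frac{9008}{2841}}{-4518} + \frac{U{\left(108 \right)}}{20710 \frac{1}{B{\left(112,210 \right)}}} = \frac{\frac{21708}{8703} - \frac{9008}{2841}}{-4518} + \frac{0}{20710 \frac{1}{\frac{112^{2}}{2} - 2744 - 5145 + \frac{1}{2} \cdot 112 \cdot 210}} = \left(21708 \cdot \frac{1}{8703} - \frac{9008}{2841}\right) \left(- \frac{1}{4518}\right) + \frac{0}{20710 \frac{1}{\frac{1}{2} \cdot 12544 - 2744 - 5145 + 11760}} = \left(\frac{2412}{967} - \frac{9008}{2841}\right) \left(- \frac{1}{4518}\right) + \frac{0}{20710 \frac{1}{6272 - 2744 - 5145 + 11760}} = \left(- \frac{1858244}{2747247}\right) \left(- \frac{1}{4518}\right) + \frac{0}{20710 \cdot \frac{1}{10143}} = \frac{929122}{6206030973} + \frac{0}{20710 \cdot \frac{1}{10143}} = \frac{929122}{6206030973} + \frac{0}{\frac{20710}{10143}} = \frac{929122}{6206030973} + 0 \cdot \frac{10143}{20710} = \frac{929122}{6206030973} + 0 = \frac{929122}{6206030973}$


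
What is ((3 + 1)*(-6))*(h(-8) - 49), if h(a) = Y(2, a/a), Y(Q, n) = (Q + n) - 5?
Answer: 1224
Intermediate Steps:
Y(Q, n) = -5 + Q + n
h(a) = -2 (h(a) = -5 + 2 + a/a = -5 + 2 + 1 = -2)
((3 + 1)*(-6))*(h(-8) - 49) = ((3 + 1)*(-6))*(-2 - 49) = (4*(-6))*(-51) = -24*(-51) = 1224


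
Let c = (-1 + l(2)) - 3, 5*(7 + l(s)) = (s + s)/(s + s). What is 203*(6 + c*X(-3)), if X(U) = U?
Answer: 38976/5 ≈ 7795.2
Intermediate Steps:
l(s) = -34/5 (l(s) = -7 + ((s + s)/(s + s))/5 = -7 + ((2*s)/((2*s)))/5 = -7 + ((2*s)*(1/(2*s)))/5 = -7 + (1/5)*1 = -7 + 1/5 = -34/5)
c = -54/5 (c = (-1 - 34/5) - 3 = -39/5 - 3 = -54/5 ≈ -10.800)
203*(6 + c*X(-3)) = 203*(6 - 54/5*(-3)) = 203*(6 + 162/5) = 203*(192/5) = 38976/5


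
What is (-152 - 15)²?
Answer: 27889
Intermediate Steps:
(-152 - 15)² = (-167)² = 27889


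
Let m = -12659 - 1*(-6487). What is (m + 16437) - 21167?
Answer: -10902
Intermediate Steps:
m = -6172 (m = -12659 + 6487 = -6172)
(m + 16437) - 21167 = (-6172 + 16437) - 21167 = 10265 - 21167 = -10902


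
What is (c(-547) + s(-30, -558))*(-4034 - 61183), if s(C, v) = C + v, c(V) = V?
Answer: 74021295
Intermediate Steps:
(c(-547) + s(-30, -558))*(-4034 - 61183) = (-547 + (-30 - 558))*(-4034 - 61183) = (-547 - 588)*(-65217) = -1135*(-65217) = 74021295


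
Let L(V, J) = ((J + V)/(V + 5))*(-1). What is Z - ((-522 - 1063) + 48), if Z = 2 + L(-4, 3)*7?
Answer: 1546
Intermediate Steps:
L(V, J) = -(J + V)/(5 + V) (L(V, J) = ((J + V)/(5 + V))*(-1) = -(J + V)/(5 + V))
Z = 9 (Z = 2 + ((-1*3 - 1*(-4))/(5 - 4))*7 = 2 + ((-3 + 4)/1)*7 = 2 + (1*1)*7 = 2 + 1*7 = 2 + 7 = 9)
Z - ((-522 - 1063) + 48) = 9 - ((-522 - 1063) + 48) = 9 - (-1585 + 48) = 9 - 1*(-1537) = 9 + 1537 = 1546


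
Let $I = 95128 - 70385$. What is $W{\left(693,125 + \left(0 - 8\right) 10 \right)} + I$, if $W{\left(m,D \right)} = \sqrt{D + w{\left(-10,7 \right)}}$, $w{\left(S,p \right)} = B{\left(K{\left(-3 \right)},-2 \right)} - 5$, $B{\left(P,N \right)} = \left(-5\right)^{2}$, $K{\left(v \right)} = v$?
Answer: $24743 + \sqrt{65} \approx 24751.0$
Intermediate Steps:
$B{\left(P,N \right)} = 25$
$w{\left(S,p \right)} = 20$ ($w{\left(S,p \right)} = 25 - 5 = 20$)
$W{\left(m,D \right)} = \sqrt{20 + D}$ ($W{\left(m,D \right)} = \sqrt{D + 20} = \sqrt{20 + D}$)
$I = 24743$ ($I = 95128 - 70385 = 24743$)
$W{\left(693,125 + \left(0 - 8\right) 10 \right)} + I = \sqrt{20 + \left(125 + \left(0 - 8\right) 10\right)} + 24743 = \sqrt{20 + \left(125 - 80\right)} + 24743 = \sqrt{20 + 45} + 24743 = \sqrt{65} + 24743 = 24743 + \sqrt{65}$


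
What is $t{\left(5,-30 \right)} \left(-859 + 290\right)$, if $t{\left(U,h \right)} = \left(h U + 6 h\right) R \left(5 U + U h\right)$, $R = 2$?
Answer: $-46942500$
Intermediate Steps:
$t{\left(U,h \right)} = \left(5 U + U h\right) \left(12 h + 2 U h\right)$ ($t{\left(U,h \right)} = \left(h U + 6 h\right) 2 \left(5 U + U h\right) = \left(U h + 6 h\right) 2 \left(5 U + U h\right) = \left(6 h + U h\right) 2 \left(5 U + U h\right) = \left(12 h + 2 U h\right) \left(5 U + U h\right) = \left(5 U + U h\right) \left(12 h + 2 U h\right)$)
$t{\left(5,-30 \right)} \left(-859 + 290\right) = 2 \cdot 5 \left(-30\right) \left(30 + 5 \cdot 5 + 6 \left(-30\right) + 5 \left(-30\right)\right) \left(-859 + 290\right) = 2 \cdot 5 \left(-30\right) \left(30 + 25 - 180 - 150\right) \left(-569\right) = 2 \cdot 5 \left(-30\right) \left(-275\right) \left(-569\right) = 82500 \left(-569\right) = -46942500$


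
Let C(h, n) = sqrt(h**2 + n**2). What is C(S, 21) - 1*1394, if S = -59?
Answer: -1394 + sqrt(3922) ≈ -1331.4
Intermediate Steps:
C(S, 21) - 1*1394 = sqrt((-59)**2 + 21**2) - 1*1394 = sqrt(3481 + 441) - 1394 = sqrt(3922) - 1394 = -1394 + sqrt(3922)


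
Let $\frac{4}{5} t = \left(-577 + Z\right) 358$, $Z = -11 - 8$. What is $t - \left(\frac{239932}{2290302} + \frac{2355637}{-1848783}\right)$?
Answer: $- \frac{26888513671756601}{100815985773} \approx -2.6671 \cdot 10^{5}$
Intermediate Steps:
$Z = -19$ ($Z = -11 - 8 = -19$)
$t = -266710$ ($t = \frac{5 \left(-577 - 19\right) 358}{4} = \frac{5 \left(\left(-596\right) 358\right)}{4} = \frac{5}{4} \left(-213368\right) = -266710$)
$t - \left(\frac{239932}{2290302} + \frac{2355637}{-1848783}\right) = -266710 - \left(\frac{239932}{2290302} + \frac{2355637}{-1848783}\right) = -266710 - \left(239932 \cdot \frac{1}{2290302} + 2355637 \left(- \frac{1}{1848783}\right)\right) = -266710 - \left(\frac{17138}{163593} - \frac{2355637}{1848783}\right) = -266710 - - \frac{117893760229}{100815985773} = -266710 + \frac{117893760229}{100815985773} = - \frac{26888513671756601}{100815985773}$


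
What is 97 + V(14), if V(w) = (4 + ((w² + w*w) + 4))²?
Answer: 160097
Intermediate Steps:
V(w) = (8 + 2*w²)² (V(w) = (4 + ((w² + w²) + 4))² = (4 + (2*w² + 4))² = (4 + (4 + 2*w²))² = (8 + 2*w²)²)
97 + V(14) = 97 + 4*(4 + 14²)² = 97 + 4*(4 + 196)² = 97 + 4*200² = 97 + 4*40000 = 97 + 160000 = 160097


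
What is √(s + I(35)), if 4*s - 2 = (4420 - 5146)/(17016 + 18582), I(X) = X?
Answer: √4997751545/11866 ≈ 5.9578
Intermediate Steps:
s = 11745/23732 (s = ½ + ((4420 - 5146)/(17016 + 18582))/4 = ½ + (-726/35598)/4 = ½ + (-726*1/35598)/4 = ½ + (¼)*(-121/5933) = ½ - 121/23732 = 11745/23732 ≈ 0.49490)
√(s + I(35)) = √(11745/23732 + 35) = √(842365/23732) = √4997751545/11866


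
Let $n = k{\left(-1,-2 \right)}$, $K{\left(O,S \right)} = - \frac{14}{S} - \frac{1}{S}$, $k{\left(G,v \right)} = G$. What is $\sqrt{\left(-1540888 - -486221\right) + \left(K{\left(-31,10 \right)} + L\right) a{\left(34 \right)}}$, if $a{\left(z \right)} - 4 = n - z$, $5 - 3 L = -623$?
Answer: $\frac{i \sqrt{38199954}}{6} \approx 1030.1 i$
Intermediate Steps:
$L = \frac{628}{3}$ ($L = \frac{5}{3} - - \frac{623}{3} = \frac{5}{3} + \frac{623}{3} = \frac{628}{3} \approx 209.33$)
$K{\left(O,S \right)} = - \frac{15}{S}$
$n = -1$
$a{\left(z \right)} = 3 - z$ ($a{\left(z \right)} = 4 - \left(1 + z\right) = 3 - z$)
$\sqrt{\left(-1540888 - -486221\right) + \left(K{\left(-31,10 \right)} + L\right) a{\left(34 \right)}} = \sqrt{\left(-1540888 - -486221\right) + \left(- \frac{15}{10} + \frac{628}{3}\right) \left(3 - 34\right)} = \sqrt{\left(-1540888 + 486221\right) + \left(\left(-15\right) \frac{1}{10} + \frac{628}{3}\right) \left(3 - 34\right)} = \sqrt{-1054667 + \left(- \frac{3}{2} + \frac{628}{3}\right) \left(-31\right)} = \sqrt{-1054667 + \frac{1247}{6} \left(-31\right)} = \sqrt{-1054667 - \frac{38657}{6}} = \sqrt{- \frac{6366659}{6}} = \frac{i \sqrt{38199954}}{6}$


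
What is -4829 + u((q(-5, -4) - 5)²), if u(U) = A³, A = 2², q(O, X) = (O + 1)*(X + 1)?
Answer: -4765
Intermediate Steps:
q(O, X) = (1 + O)*(1 + X)
A = 4
u(U) = 64 (u(U) = 4³ = 64)
-4829 + u((q(-5, -4) - 5)²) = -4829 + 64 = -4765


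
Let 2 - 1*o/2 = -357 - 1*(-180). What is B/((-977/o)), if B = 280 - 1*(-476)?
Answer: -270648/977 ≈ -277.02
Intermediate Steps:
B = 756 (B = 280 + 476 = 756)
o = 358 (o = 4 - 2*(-357 - 1*(-180)) = 4 - 2*(-357 + 180) = 4 - 2*(-177) = 4 + 354 = 358)
B/((-977/o)) = 756/((-977/358)) = 756/((-977*1/358)) = 756/(-977/358) = 756*(-358/977) = -270648/977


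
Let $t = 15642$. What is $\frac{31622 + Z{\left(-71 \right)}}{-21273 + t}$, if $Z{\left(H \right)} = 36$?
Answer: $- \frac{31658}{5631} \approx -5.6221$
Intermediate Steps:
$\frac{31622 + Z{\left(-71 \right)}}{-21273 + t} = \frac{31622 + 36}{-21273 + 15642} = \frac{31658}{-5631} = 31658 \left(- \frac{1}{5631}\right) = - \frac{31658}{5631}$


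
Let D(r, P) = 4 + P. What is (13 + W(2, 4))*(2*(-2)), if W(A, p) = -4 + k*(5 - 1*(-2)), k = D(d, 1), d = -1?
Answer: -176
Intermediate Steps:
k = 5 (k = 4 + 1 = 5)
W(A, p) = 31 (W(A, p) = -4 + 5*(5 - 1*(-2)) = -4 + 5*(5 + 2) = -4 + 5*7 = -4 + 35 = 31)
(13 + W(2, 4))*(2*(-2)) = (13 + 31)*(2*(-2)) = 44*(-4) = -176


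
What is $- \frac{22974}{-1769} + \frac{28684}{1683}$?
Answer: $\frac{89407238}{2977227} \approx 30.03$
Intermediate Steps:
$- \frac{22974}{-1769} + \frac{28684}{1683} = \left(-22974\right) \left(- \frac{1}{1769}\right) + 28684 \cdot \frac{1}{1683} = \frac{22974}{1769} + \frac{28684}{1683} = \frac{89407238}{2977227}$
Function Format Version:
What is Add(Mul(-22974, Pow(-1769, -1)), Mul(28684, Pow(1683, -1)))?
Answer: Rational(89407238, 2977227) ≈ 30.030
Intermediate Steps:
Add(Mul(-22974, Pow(-1769, -1)), Mul(28684, Pow(1683, -1))) = Add(Mul(-22974, Rational(-1, 1769)), Mul(28684, Rational(1, 1683))) = Add(Rational(22974, 1769), Rational(28684, 1683)) = Rational(89407238, 2977227)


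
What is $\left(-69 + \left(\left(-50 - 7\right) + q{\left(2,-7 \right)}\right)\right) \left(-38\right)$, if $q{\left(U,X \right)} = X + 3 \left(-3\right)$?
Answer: $5396$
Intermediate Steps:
$q{\left(U,X \right)} = -9 + X$ ($q{\left(U,X \right)} = X - 9 = -9 + X$)
$\left(-69 + \left(\left(-50 - 7\right) + q{\left(2,-7 \right)}\right)\right) \left(-38\right) = \left(-69 - 73\right) \left(-38\right) = \left(-142\right) \left(-38\right) = 5396$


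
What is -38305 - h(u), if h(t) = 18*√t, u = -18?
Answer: -38305 - 54*I*√2 ≈ -38305.0 - 76.368*I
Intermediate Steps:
-38305 - h(u) = -38305 - 18*√(-18) = -38305 - 18*3*I*√2 = -38305 - 54*I*√2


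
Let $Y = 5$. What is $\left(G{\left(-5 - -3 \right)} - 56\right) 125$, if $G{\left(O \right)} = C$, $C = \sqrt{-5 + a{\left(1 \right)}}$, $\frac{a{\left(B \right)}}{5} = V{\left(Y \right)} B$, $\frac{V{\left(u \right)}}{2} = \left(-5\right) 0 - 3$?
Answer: $-7000 + 125 i \sqrt{35} \approx -7000.0 + 739.51 i$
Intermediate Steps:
$V{\left(u \right)} = -6$ ($V{\left(u \right)} = 2 \left(\left(-5\right) 0 - 3\right) = 2 \left(0 - 3\right) = 2 \left(-3\right) = -6$)
$a{\left(B \right)} = - 30 B$ ($a{\left(B \right)} = 5 \left(- 6 B\right) = - 30 B$)
$C = i \sqrt{35}$ ($C = \sqrt{-5 - 30} = \sqrt{-35} = i \sqrt{35} \approx 5.9161 i$)
$G{\left(O \right)} = i \sqrt{35}$
$\left(G{\left(-5 - -3 \right)} - 56\right) 125 = \left(i \sqrt{35} - 56\right) 125 = \left(-56 + i \sqrt{35}\right) 125 = -7000 + 125 i \sqrt{35}$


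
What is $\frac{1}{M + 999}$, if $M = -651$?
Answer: $\frac{1}{348} \approx 0.0028736$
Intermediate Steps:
$\frac{1}{M + 999} = \frac{1}{-651 + 999} = \frac{1}{348}$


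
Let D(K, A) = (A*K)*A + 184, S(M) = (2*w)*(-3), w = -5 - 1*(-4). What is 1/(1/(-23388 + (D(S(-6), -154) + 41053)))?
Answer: 160145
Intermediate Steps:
w = -1 (w = -5 + 4 = -1)
S(M) = 6 (S(M) = (2*(-1))*(-3) = -2*(-3) = 6)
D(K, A) = 184 + K*A² (D(K, A) = K*A² + 184 = 184 + K*A²)
1/(1/(-23388 + (D(S(-6), -154) + 41053))) = 1/(1/(-23388 + ((184 + 6*(-154)²) + 41053))) = 1/(1/(-23388 + ((184 + 6*23716) + 41053))) = 1/(1/(-23388 + ((184 + 142296) + 41053))) = 1/(1/(-23388 + (142480 + 41053))) = 1/(1/(-23388 + 183533)) = 1/(1/160145) = 160145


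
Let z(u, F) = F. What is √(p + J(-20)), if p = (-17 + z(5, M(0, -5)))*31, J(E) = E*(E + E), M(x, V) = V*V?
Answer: 2*√262 ≈ 32.373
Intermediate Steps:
M(x, V) = V²
J(E) = 2*E² (J(E) = E*(2*E) = 2*E²)
p = 248 (p = (-17 + (-5)²)*31 = (-17 + 25)*31 = 8*31 = 248)
√(p + J(-20)) = √(248 + 2*(-20)²) = √(248 + 2*400) = √(248 + 800) = √1048 = 2*√262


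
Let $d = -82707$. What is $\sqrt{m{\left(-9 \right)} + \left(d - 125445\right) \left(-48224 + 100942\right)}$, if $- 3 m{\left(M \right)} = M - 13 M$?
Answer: $6 i \sqrt{304815477} \approx 1.0475 \cdot 10^{5} i$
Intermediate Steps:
$m{\left(M \right)} = 4 M$ ($m{\left(M \right)} = - \frac{M - 13 M}{3} = - \frac{\left(-12\right) M}{3} = 4 M$)
$\sqrt{m{\left(-9 \right)} + \left(d - 125445\right) \left(-48224 + 100942\right)} = \sqrt{4 \left(-9\right) + \left(-82707 - 125445\right) \left(-48224 + 100942\right)} = \sqrt{-36 - 10973357136} = \sqrt{-10973357172} = 6 i \sqrt{304815477}$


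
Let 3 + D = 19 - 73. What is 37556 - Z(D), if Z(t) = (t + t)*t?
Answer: 31058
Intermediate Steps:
D = -57 (D = -3 + (19 - 73) = -3 - 54 = -57)
Z(t) = 2*t² (Z(t) = (2*t)*t = 2*t²)
37556 - Z(D) = 37556 - 2*(-57)² = 37556 - 2*3249 = 37556 - 1*6498 = 37556 - 6498 = 31058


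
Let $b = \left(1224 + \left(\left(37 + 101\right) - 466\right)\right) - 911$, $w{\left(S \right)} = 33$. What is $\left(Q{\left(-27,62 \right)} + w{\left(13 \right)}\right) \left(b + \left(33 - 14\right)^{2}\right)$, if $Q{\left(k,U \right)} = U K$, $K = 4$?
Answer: $97226$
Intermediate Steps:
$Q{\left(k,U \right)} = 4 U$ ($Q{\left(k,U \right)} = U 4 = 4 U$)
$b = -15$ ($b = \left(1224 + \left(138 - 466\right)\right) - 911 = \left(1224 - 328\right) - 911 = 896 - 911 = -15$)
$\left(Q{\left(-27,62 \right)} + w{\left(13 \right)}\right) \left(b + \left(33 - 14\right)^{2}\right) = \left(4 \cdot 62 + 33\right) \left(-15 + \left(33 - 14\right)^{2}\right) = \left(248 + 33\right) \left(-15 + 19^{2}\right) = 281 \left(-15 + 361\right) = 281 \cdot 346 = 97226$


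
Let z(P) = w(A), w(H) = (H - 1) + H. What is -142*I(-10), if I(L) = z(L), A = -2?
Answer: 710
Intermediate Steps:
w(H) = -1 + 2*H (w(H) = (-1 + H) + H = -1 + 2*H)
z(P) = -5 (z(P) = -1 + 2*(-2) = -1 - 4 = -5)
I(L) = -5
-142*I(-10) = -142*(-5) = 710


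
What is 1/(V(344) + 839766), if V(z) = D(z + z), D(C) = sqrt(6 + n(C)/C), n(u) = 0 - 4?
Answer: 144439752/121295592777001 - 2*sqrt(44333)/121295592777001 ≈ 1.1908e-6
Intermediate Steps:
n(u) = -4
D(C) = sqrt(6 - 4/C)
V(z) = sqrt(6 - 2/z) (V(z) = sqrt(6 - 4/(z + z)) = sqrt(6 - 4*1/(2*z)) = sqrt(6 - 2/z))
1/(V(344) + 839766) = 1/(sqrt(6 - 2/344) + 839766) = 1/(sqrt(6 - 2*1/344) + 839766) = 1/(sqrt(6 - 1/172) + 839766) = 1/(sqrt(1031/172) + 839766) = 1/(sqrt(44333)/86 + 839766) = 1/(839766 + sqrt(44333)/86)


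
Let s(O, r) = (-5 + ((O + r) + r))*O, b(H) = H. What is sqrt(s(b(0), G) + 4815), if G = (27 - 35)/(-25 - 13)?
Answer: 3*sqrt(535) ≈ 69.390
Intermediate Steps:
G = 4/19 (G = -8/(-38) = -8*(-1/38) = 4/19 ≈ 0.21053)
s(O, r) = O*(-5 + O + 2*r) (s(O, r) = (-5 + (O + 2*r))*O = (-5 + O + 2*r)*O = O*(-5 + O + 2*r))
sqrt(s(b(0), G) + 4815) = sqrt(0*(-5 + 0 + 2*(4/19)) + 4815) = sqrt(0*(-5 + 0 + 8/19) + 4815) = sqrt(0*(-87/19) + 4815) = sqrt(0 + 4815) = sqrt(4815) = 3*sqrt(535)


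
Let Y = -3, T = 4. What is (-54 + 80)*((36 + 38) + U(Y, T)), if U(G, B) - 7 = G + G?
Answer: 1950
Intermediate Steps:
U(G, B) = 7 + 2*G (U(G, B) = 7 + (G + G) = 7 + 2*G)
(-54 + 80)*((36 + 38) + U(Y, T)) = (-54 + 80)*((36 + 38) + (7 + 2*(-3))) = 26*(74 + (7 - 6)) = 26*(74 + 1) = 26*75 = 1950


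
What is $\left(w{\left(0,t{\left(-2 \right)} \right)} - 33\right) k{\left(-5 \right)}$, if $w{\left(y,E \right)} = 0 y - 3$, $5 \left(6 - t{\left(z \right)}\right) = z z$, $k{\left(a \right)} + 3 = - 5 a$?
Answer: $-792$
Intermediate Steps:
$k{\left(a \right)} = -3 - 5 a$
$t{\left(z \right)} = 6 - \frac{z^{2}}{5}$ ($t{\left(z \right)} = 6 - \frac{z z}{5} = 6 - \frac{z^{2}}{5}$)
$w{\left(y,E \right)} = -3$ ($w{\left(y,E \right)} = 0 - 3 = -3$)
$\left(w{\left(0,t{\left(-2 \right)} \right)} - 33\right) k{\left(-5 \right)} = \left(-3 - 33\right) \left(-3 - -25\right) = - 36 \left(-3 + 25\right) = \left(-36\right) 22 = -792$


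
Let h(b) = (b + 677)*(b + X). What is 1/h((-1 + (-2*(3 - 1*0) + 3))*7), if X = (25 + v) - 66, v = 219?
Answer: 1/97350 ≈ 1.0272e-5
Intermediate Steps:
X = 178 (X = (25 + 219) - 66 = 244 - 66 = 178)
h(b) = (178 + b)*(677 + b) (h(b) = (b + 677)*(b + 178) = (677 + b)*(178 + b) = (178 + b)*(677 + b))
1/h((-1 + (-2*(3 - 1*0) + 3))*7) = 1/(120506 + ((-1 + (-2*(3 - 1*0) + 3))*7)² + 855*((-1 + (-2*(3 - 1*0) + 3))*7)) = 1/(120506 + ((-1 + (-2*(3 + 0) + 3))*7)² + 855*((-1 + (-2*(3 + 0) + 3))*7)) = 1/(120506 + ((-1 + (-2*3 + 3))*7)² + 855*((-1 + (-2*3 + 3))*7)) = 1/(120506 + ((-1 + (-6 + 3))*7)² + 855*((-1 + (-6 + 3))*7)) = 1/(120506 + ((-1 - 3)*7)² + 855*((-1 - 3)*7)) = 1/(120506 + (-4*7)² + 855*(-4*7)) = 1/(120506 + (-28)² + 855*(-28)) = 1/(120506 + 784 - 23940) = 1/97350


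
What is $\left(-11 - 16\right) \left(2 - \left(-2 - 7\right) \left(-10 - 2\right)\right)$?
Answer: $2862$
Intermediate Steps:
$\left(-11 - 16\right) \left(2 - \left(-2 - 7\right) \left(-10 - 2\right)\right) = \left(-11 - 16\right) \left(2 - - 9 \left(-10 + \left(-2 + 0\right)\right)\right) = - 27 \left(2 - - 9 \left(-10 - 2\right)\right) = - 27 \left(2 - \left(-9\right) \left(-12\right)\right) = - 27 \left(2 - 108\right) = \left(-27\right) \left(-106\right) = 2862$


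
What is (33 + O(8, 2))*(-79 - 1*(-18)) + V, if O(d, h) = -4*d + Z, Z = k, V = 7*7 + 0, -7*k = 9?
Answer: 465/7 ≈ 66.429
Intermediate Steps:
k = -9/7 (k = -⅐*9 = -9/7 ≈ -1.2857)
V = 49 (V = 49 + 0 = 49)
Z = -9/7 ≈ -1.2857
O(d, h) = -9/7 - 4*d (O(d, h) = -4*d - 9/7 = -9/7 - 4*d)
(33 + O(8, 2))*(-79 - 1*(-18)) + V = (33 + (-9/7 - 4*8))*(-79 - 1*(-18)) + 49 = (33 + (-9/7 - 32))*(-79 + 18) + 49 = (33 - 233/7)*(-61) + 49 = -2/7*(-61) + 49 = 122/7 + 49 = 465/7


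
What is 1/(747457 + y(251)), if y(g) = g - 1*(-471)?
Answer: 1/748179 ≈ 1.3366e-6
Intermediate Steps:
y(g) = 471 + g (y(g) = g + 471 = 471 + g)
1/(747457 + y(251)) = 1/(747457 + (471 + 251)) = 1/(747457 + 722) = 1/748179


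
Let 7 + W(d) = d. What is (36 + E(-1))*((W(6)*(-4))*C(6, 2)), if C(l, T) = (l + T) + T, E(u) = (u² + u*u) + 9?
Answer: 1880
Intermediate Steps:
E(u) = 9 + 2*u² (E(u) = (u² + u²) + 9 = 2*u² + 9 = 9 + 2*u²)
W(d) = -7 + d
C(l, T) = l + 2*T (C(l, T) = (T + l) + T = l + 2*T)
(36 + E(-1))*((W(6)*(-4))*C(6, 2)) = (36 + (9 + 2*(-1)²))*(((-7 + 6)*(-4))*(6 + 2*2)) = (36 + (9 + 2*1))*((-1*(-4))*(6 + 4)) = (36 + (9 + 2))*(4*10) = (36 + 11)*40 = 47*40 = 1880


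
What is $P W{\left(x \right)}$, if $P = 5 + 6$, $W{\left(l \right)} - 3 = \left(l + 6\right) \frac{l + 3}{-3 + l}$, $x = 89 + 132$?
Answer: $\frac{283261}{109} \approx 2598.7$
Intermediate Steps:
$x = 221$
$W{\left(l \right)} = 3 + \frac{\left(3 + l\right) \left(6 + l\right)}{-3 + l}$ ($W{\left(l \right)} = 3 + \left(l + 6\right) \frac{l + 3}{-3 + l} = 3 + \left(6 + l\right) \frac{3 + l}{-3 + l} = 3 + \frac{\left(3 + l\right) \left(6 + l\right)}{-3 + l}$)
$P = 11$
$P W{\left(x \right)} = 11 \frac{9 + 221^{2} + 12 \cdot 221}{-3 + 221} = 11 \frac{9 + 48841 + 2652}{218} = 11 \cdot \frac{1}{218} \cdot 51502 = 11 \cdot \frac{25751}{109} = \frac{283261}{109}$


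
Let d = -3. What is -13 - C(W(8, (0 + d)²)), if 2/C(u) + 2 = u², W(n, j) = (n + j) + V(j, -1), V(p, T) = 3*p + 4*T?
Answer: -10388/799 ≈ -13.001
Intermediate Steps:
W(n, j) = -4 + n + 4*j (W(n, j) = (n + j) + (3*j + 4*(-1)) = (j + n) + (3*j - 4) = (j + n) + (-4 + 3*j) = -4 + n + 4*j)
C(u) = 2/(-2 + u²)
-13 - C(W(8, (0 + d)²)) = -13 - 2/(-2 + (-4 + 8 + 4*(0 - 3)²)²) = -13 - 2/(-2 + (-4 + 8 + 4*(-3)²)²) = -13 - 2/(-2 + (-4 + 8 + 4*9)²) = -13 - 2/(-2 + (-4 + 8 + 36)²) = -13 - 2/(-2 + 40²) = -13 - 2/(-2 + 1600) = -13 - 2/1598 = -13 - 1*1/799 = -13 - 1/799 = -10388/799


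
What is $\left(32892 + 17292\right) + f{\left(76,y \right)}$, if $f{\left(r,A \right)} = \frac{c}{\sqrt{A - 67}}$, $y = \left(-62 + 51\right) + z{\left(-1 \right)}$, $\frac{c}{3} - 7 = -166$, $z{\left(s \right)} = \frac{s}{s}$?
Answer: $50184 + \frac{477 i \sqrt{77}}{77} \approx 50184.0 + 54.359 i$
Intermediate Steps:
$z{\left(s \right)} = 1$
$c = -477$ ($c = 21 + 3 \left(-166\right) = 21 - 498 = -477$)
$y = -10$ ($y = \left(-62 + 51\right) + 1 = -11 + 1 = -10$)
$f{\left(r,A \right)} = - \frac{477}{\sqrt{-67 + A}}$ ($f{\left(r,A \right)} = - \frac{477}{\sqrt{A - 67}} = - \frac{477}{\sqrt{-67 + A}}$)
$\left(32892 + 17292\right) + f{\left(76,y \right)} = \left(32892 + 17292\right) - \frac{477}{\sqrt{-67 - 10}} = 50184 - \frac{477}{i \sqrt{77}} = 50184 - 477 \left(- \frac{i \sqrt{77}}{77}\right) = 50184 + \frac{477 i \sqrt{77}}{77}$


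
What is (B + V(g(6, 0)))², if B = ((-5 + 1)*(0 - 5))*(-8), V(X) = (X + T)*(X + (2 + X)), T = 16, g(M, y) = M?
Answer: 21904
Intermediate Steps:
V(X) = (2 + 2*X)*(16 + X) (V(X) = (X + 16)*(X + (2 + X)) = (16 + X)*(2 + 2*X) = (2 + 2*X)*(16 + X))
B = -160 (B = -4*(-5)*(-8) = 20*(-8) = -160)
(B + V(g(6, 0)))² = (-160 + (32 + 2*6² + 34*6))² = (-160 + (32 + 2*36 + 204))² = (-160 + (32 + 72 + 204))² = (-160 + 308)² = 148² = 21904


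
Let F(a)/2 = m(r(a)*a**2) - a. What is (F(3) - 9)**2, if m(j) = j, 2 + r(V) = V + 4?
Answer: 5625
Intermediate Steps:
r(V) = 2 + V (r(V) = -2 + (V + 4) = -2 + (4 + V) = 2 + V)
F(a) = -2*a + 2*a**2*(2 + a) (F(a) = 2*((2 + a)*a**2 - a) = 2*(a**2*(2 + a) - a) = 2*(-a + a**2*(2 + a)) = -2*a + 2*a**2*(2 + a))
(F(3) - 9)**2 = (2*3*(-1 + 3*(2 + 3)) - 9)**2 = (2*3*(-1 + 3*5) - 9)**2 = (2*3*(-1 + 15) - 9)**2 = (2*3*14 - 9)**2 = (84 - 9)**2 = 75**2 = 5625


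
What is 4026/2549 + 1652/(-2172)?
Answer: 1133381/1384107 ≈ 0.81885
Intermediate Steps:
4026/2549 + 1652/(-2172) = 4026*(1/2549) + 1652*(-1/2172) = 4026/2549 - 413/543 = 1133381/1384107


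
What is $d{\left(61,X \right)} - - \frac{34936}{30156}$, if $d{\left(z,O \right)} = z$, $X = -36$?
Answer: $\frac{468613}{7539} \approx 62.159$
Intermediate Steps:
$d{\left(61,X \right)} - - \frac{34936}{30156} = 61 - - \frac{34936}{30156} = 61 - \left(-34936\right) \frac{1}{30156} = 61 - - \frac{8734}{7539} = 61 + \frac{8734}{7539} = \frac{468613}{7539}$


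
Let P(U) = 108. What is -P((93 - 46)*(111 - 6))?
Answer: -108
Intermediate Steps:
-P((93 - 46)*(111 - 6)) = -1*108 = -108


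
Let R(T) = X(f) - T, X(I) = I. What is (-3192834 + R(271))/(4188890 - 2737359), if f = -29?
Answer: -3193134/1451531 ≈ -2.1998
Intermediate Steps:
R(T) = -29 - T
(-3192834 + R(271))/(4188890 - 2737359) = (-3192834 + (-29 - 1*271))/(4188890 - 2737359) = (-3192834 + (-29 - 271))/1451531 = (-3192834 - 300)*(1/1451531) = -3193134*1/1451531 = -3193134/1451531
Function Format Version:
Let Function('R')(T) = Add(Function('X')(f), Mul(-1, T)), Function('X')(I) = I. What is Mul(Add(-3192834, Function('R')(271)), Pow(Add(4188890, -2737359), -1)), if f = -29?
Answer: Rational(-3193134, 1451531) ≈ -2.1998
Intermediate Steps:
Function('R')(T) = Add(-29, Mul(-1, T))
Mul(Add(-3192834, Function('R')(271)), Pow(Add(4188890, -2737359), -1)) = Mul(Add(-3192834, Add(-29, Mul(-1, 271))), Pow(Add(4188890, -2737359), -1)) = Mul(Add(-3192834, Add(-29, -271)), Pow(1451531, -1)) = Mul(Add(-3192834, -300), Rational(1, 1451531)) = Mul(-3193134, Rational(1, 1451531)) = Rational(-3193134, 1451531)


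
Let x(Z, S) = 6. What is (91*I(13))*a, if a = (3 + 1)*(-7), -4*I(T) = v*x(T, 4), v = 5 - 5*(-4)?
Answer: 95550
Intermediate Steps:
v = 25 (v = 5 + 20 = 25)
I(T) = -75/2 (I(T) = -25*6/4 = -¼*150 = -75/2)
a = -28 (a = 4*(-7) = -28)
(91*I(13))*a = (91*(-75/2))*(-28) = -6825/2*(-28) = 95550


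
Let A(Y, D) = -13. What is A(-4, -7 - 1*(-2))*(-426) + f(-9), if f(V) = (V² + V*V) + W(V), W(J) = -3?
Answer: 5697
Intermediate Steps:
f(V) = -3 + 2*V² (f(V) = (V² + V*V) - 3 = (V² + V²) - 3 = 2*V² - 3 = -3 + 2*V²)
A(-4, -7 - 1*(-2))*(-426) + f(-9) = -13*(-426) + (-3 + 2*(-9)²) = 5538 + (-3 + 2*81) = 5538 + (-3 + 162) = 5538 + 159 = 5697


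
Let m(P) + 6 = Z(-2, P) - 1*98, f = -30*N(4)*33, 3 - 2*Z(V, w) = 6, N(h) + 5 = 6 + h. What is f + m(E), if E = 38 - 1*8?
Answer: -10111/2 ≈ -5055.5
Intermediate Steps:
N(h) = 1 + h (N(h) = -5 + (6 + h) = 1 + h)
Z(V, w) = -3/2 (Z(V, w) = 3/2 - 1/2*6 = 3/2 - 3 = -3/2)
f = -4950 (f = -30*(1 + 4)*33 = -30*5*33 = -150*33 = -4950)
E = 30 (E = 38 - 8 = 30)
m(P) = -211/2 (m(P) = -6 + (-3/2 - 1*98) = -6 + (-3/2 - 98) = -6 - 199/2 = -211/2)
f + m(E) = -4950 - 211/2 = -10111/2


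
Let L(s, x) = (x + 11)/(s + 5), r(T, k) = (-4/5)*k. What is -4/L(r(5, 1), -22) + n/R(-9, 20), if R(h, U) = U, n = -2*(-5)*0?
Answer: 84/55 ≈ 1.5273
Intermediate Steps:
r(T, k) = -4*k/5 (r(T, k) = (-4*⅕)*k = -4*k/5)
n = 0 (n = 10*0 = 0)
L(s, x) = (11 + x)/(5 + s)
-4/L(r(5, 1), -22) + n/R(-9, 20) = -4*(5 - ⅘*1)/(11 - 22) + 0/20 = -4/(-11/(5 - ⅘)) + 0*(1/20) = -4/(-11/(21/5)) + 0 = -4/((5/21)*(-11)) + 0 = -4/(-55/21) + 0 = -4*(-21/55) + 0 = 84/55 + 0 = 84/55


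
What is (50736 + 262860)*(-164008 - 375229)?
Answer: -169102566252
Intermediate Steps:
(50736 + 262860)*(-164008 - 375229) = 313596*(-539237) = -169102566252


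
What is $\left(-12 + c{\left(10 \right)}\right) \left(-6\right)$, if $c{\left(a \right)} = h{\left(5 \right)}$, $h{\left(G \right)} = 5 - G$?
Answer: $72$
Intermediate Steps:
$c{\left(a \right)} = 0$ ($c{\left(a \right)} = 5 - 5 = 0$)
$\left(-12 + c{\left(10 \right)}\right) \left(-6\right) = \left(-12 + 0\right) \left(-6\right) = \left(-12\right) \left(-6\right) = 72$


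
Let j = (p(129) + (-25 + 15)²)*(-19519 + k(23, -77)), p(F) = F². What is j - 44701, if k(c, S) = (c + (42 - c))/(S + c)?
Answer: -2941427707/9 ≈ -3.2683e+8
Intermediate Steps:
k(c, S) = 42/(S + c)
j = -2941025398/9 (j = (129² + (-25 + 15)²)*(-19519 + 42/(-77 + 23)) = (16641 + (-10)²)*(-19519 + 42/(-54)) = (16641 + 100)*(-19519 + 42*(-1/54)) = 16741*(-19519 - 7/9) = 16741*(-175678/9) = -2941025398/9 ≈ -3.2678e+8)
j - 44701 = -2941025398/9 - 44701 = -2941427707/9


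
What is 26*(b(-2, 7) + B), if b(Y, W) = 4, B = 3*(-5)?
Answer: -286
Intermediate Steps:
B = -15
26*(b(-2, 7) + B) = 26*(4 - 15) = 26*(-11) = -286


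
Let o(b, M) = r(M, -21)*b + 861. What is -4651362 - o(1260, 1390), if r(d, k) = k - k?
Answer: -4652223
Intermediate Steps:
r(d, k) = 0
o(b, M) = 861 (o(b, M) = 0*b + 861 = 0 + 861 = 861)
-4651362 - o(1260, 1390) = -4651362 - 1*861 = -4651362 - 861 = -4652223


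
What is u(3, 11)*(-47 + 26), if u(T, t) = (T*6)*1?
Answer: -378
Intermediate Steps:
u(T, t) = 6*T (u(T, t) = (6*T)*1 = 6*T)
u(3, 11)*(-47 + 26) = (6*3)*(-47 + 26) = 18*(-21) = -378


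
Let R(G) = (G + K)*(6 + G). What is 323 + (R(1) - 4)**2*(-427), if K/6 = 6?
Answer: -27765352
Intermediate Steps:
K = 36 (K = 6*6 = 36)
R(G) = (6 + G)*(36 + G) (R(G) = (G + 36)*(6 + G) = (36 + G)*(6 + G) = (6 + G)*(36 + G))
323 + (R(1) - 4)**2*(-427) = 323 + ((216 + 1**2 + 42*1) - 4)**2*(-427) = 323 + ((216 + 1 + 42) - 4)**2*(-427) = 323 + (259 - 4)**2*(-427) = 323 + 255**2*(-427) = 323 + 65025*(-427) = 323 - 27765675 = -27765352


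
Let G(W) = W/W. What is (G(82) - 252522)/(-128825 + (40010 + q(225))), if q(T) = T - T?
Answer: 252521/88815 ≈ 2.8432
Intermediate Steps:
G(W) = 1
q(T) = 0
(G(82) - 252522)/(-128825 + (40010 + q(225))) = (1 - 252522)/(-128825 + (40010 + 0)) = -252521/(-128825 + 40010) = -252521/(-88815) = -252521*(-1/88815) = 252521/88815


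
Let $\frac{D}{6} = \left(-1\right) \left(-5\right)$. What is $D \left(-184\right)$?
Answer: $-5520$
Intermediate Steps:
$D = 30$ ($D = 6 \left(\left(-1\right) \left(-5\right)\right) = 6 \cdot 5 = 30$)
$D \left(-184\right) = 30 \left(-184\right) = -5520$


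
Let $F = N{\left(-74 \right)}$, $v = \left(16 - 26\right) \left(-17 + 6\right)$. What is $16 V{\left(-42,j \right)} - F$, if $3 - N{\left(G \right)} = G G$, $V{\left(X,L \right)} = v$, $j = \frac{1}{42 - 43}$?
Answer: $7233$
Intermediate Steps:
$j = -1$ ($j = \frac{1}{-1} = -1$)
$v = 110$ ($v = \left(-10\right) \left(-11\right) = 110$)
$V{\left(X,L \right)} = 110$
$N{\left(G \right)} = 3 - G^{2}$ ($N{\left(G \right)} = 3 - G G = 3 - G^{2}$)
$F = -5473$ ($F = 3 - \left(-74\right)^{2} = 3 - 5476 = -5473$)
$16 V{\left(-42,j \right)} - F = 16 \cdot 110 - -5473 = 1760 + 5473 = 7233$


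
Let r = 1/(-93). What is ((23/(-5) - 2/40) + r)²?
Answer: 75151561/3459600 ≈ 21.723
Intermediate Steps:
r = -1/93 ≈ -0.010753
((23/(-5) - 2/40) + r)² = ((23/(-5) - 2/40) - 1/93)² = ((23*(-⅕) - 2*1/40) - 1/93)² = ((-23/5 - 1/20) - 1/93)² = (-93/20 - 1/93)² = (-8669/1860)² = 75151561/3459600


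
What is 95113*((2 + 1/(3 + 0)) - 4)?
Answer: -475565/3 ≈ -1.5852e+5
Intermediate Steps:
95113*((2 + 1/(3 + 0)) - 4) = 95113*((2 + 1/3) - 4) = 95113*((2 + ⅓) - 4) = 95113*(7/3 - 4) = 95113*(-5/3) = -475565/3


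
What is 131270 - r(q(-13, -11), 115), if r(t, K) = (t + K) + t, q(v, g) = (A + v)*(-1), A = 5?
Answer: 131139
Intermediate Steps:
q(v, g) = -5 - v (q(v, g) = (5 + v)*(-1) = -5 - v)
r(t, K) = K + 2*t (r(t, K) = (K + t) + t = K + 2*t)
131270 - r(q(-13, -11), 115) = 131270 - (115 + 2*(-5 - 1*(-13))) = 131270 - (115 + 2*(-5 + 13)) = 131270 - (115 + 2*8) = 131270 - (115 + 16) = 131270 - 1*131 = 131270 - 131 = 131139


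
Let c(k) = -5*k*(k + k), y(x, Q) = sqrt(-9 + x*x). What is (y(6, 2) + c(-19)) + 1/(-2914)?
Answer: -10519541/2914 + 3*sqrt(3) ≈ -3604.8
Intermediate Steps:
y(x, Q) = sqrt(-9 + x**2)
c(k) = -10*k**2 (c(k) = -5*k*2*k = -10*k**2)
(y(6, 2) + c(-19)) + 1/(-2914) = (sqrt(-9 + 6**2) - 10*(-19)**2) + 1/(-2914) = (sqrt(-9 + 36) - 10*361) - 1/2914 = (sqrt(27) - 3610) - 1/2914 = (3*sqrt(3) - 3610) - 1/2914 = (-3610 + 3*sqrt(3)) - 1/2914 = -10519541/2914 + 3*sqrt(3)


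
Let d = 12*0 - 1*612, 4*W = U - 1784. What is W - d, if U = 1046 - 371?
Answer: 1339/4 ≈ 334.75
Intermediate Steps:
U = 675
W = -1109/4 (W = (675 - 1784)/4 = (¼)*(-1109) = -1109/4 ≈ -277.25)
d = -612 (d = 0 - 612 = -612)
W - d = -1109/4 - 1*(-612) = -1109/4 + 612 = 1339/4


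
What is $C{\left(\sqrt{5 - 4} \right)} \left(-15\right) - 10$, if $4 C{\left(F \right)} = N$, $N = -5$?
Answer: $\frac{35}{4} \approx 8.75$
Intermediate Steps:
$C{\left(F \right)} = - \frac{5}{4}$ ($C{\left(F \right)} = \frac{1}{4} \left(-5\right) = - \frac{5}{4}$)
$C{\left(\sqrt{5 - 4} \right)} \left(-15\right) - 10 = \left(- \frac{5}{4}\right) \left(-15\right) - 10 = \frac{75}{4} - 10 = \frac{35}{4}$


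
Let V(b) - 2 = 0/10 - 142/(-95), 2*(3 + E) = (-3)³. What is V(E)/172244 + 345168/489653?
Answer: 1412052169759/2003070044135 ≈ 0.70494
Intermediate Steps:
E = -33/2 (E = -3 + (½)*(-3)³ = -3 + (½)*(-27) = -3 - 27/2 = -33/2 ≈ -16.500)
V(b) = 332/95 (V(b) = 2 + (0/10 - 142/(-95)) = 2 + (0*(⅒) - 142*(-1/95)) = 2 + (0 + 142/95) = 2 + 142/95 = 332/95)
V(E)/172244 + 345168/489653 = (332/95)/172244 + 345168/489653 = (332/95)*(1/172244) + 345168*(1/489653) = 83/4090795 + 345168/489653 = 1412052169759/2003070044135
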